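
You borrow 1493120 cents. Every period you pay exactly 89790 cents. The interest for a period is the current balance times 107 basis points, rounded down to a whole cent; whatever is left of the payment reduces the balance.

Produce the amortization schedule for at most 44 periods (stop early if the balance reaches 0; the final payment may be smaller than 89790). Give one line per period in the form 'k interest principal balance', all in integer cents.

1. interest=⌊1493120·107/10000⌋=15976; principal=89790-15976=73814; balance=1493120-73814=1419306
2. interest=⌊1419306·107/10000⌋=15186; principal=89790-15186=74604; balance=1419306-74604=1344702
3. interest=⌊1344702·107/10000⌋=14388; principal=89790-14388=75402; balance=1344702-75402=1269300
4. interest=⌊1269300·107/10000⌋=13581; principal=89790-13581=76209; balance=1269300-76209=1193091
5. interest=⌊1193091·107/10000⌋=12766; principal=89790-12766=77024; balance=1193091-77024=1116067
6. interest=⌊1116067·107/10000⌋=11941; principal=89790-11941=77849; balance=1116067-77849=1038218
7. interest=⌊1038218·107/10000⌋=11108; principal=89790-11108=78682; balance=1038218-78682=959536
8. interest=⌊959536·107/10000⌋=10267; principal=89790-10267=79523; balance=959536-79523=880013
9. interest=⌊880013·107/10000⌋=9416; principal=89790-9416=80374; balance=880013-80374=799639
10. interest=⌊799639·107/10000⌋=8556; principal=89790-8556=81234; balance=799639-81234=718405
11. interest=⌊718405·107/10000⌋=7686; principal=89790-7686=82104; balance=718405-82104=636301
12. interest=⌊636301·107/10000⌋=6808; principal=89790-6808=82982; balance=636301-82982=553319
13. interest=⌊553319·107/10000⌋=5920; principal=89790-5920=83870; balance=553319-83870=469449
14. interest=⌊469449·107/10000⌋=5023; principal=89790-5023=84767; balance=469449-84767=384682
15. interest=⌊384682·107/10000⌋=4116; principal=89790-4116=85674; balance=384682-85674=299008
16. interest=⌊299008·107/10000⌋=3199; principal=89790-3199=86591; balance=299008-86591=212417
17. interest=⌊212417·107/10000⌋=2272; principal=89790-2272=87518; balance=212417-87518=124899
18. interest=⌊124899·107/10000⌋=1336; principal=89790-1336=88454; balance=124899-88454=36445
19. interest=⌊36445·107/10000⌋=389; principal=min(89790-389,36445)=36445; balance=36445-36445=0

1 15976 73814 1419306
2 15186 74604 1344702
3 14388 75402 1269300
4 13581 76209 1193091
5 12766 77024 1116067
6 11941 77849 1038218
7 11108 78682 959536
8 10267 79523 880013
9 9416 80374 799639
10 8556 81234 718405
11 7686 82104 636301
12 6808 82982 553319
13 5920 83870 469449
14 5023 84767 384682
15 4116 85674 299008
16 3199 86591 212417
17 2272 87518 124899
18 1336 88454 36445
19 389 36445 0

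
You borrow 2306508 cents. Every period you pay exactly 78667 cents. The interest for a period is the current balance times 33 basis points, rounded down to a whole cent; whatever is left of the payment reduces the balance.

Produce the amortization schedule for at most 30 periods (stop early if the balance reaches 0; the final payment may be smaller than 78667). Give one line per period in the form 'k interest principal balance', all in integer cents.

1. interest=⌊2306508·33/10000⌋=7611; principal=78667-7611=71056; balance=2306508-71056=2235452
2. interest=⌊2235452·33/10000⌋=7376; principal=78667-7376=71291; balance=2235452-71291=2164161
3. interest=⌊2164161·33/10000⌋=7141; principal=78667-7141=71526; balance=2164161-71526=2092635
4. interest=⌊2092635·33/10000⌋=6905; principal=78667-6905=71762; balance=2092635-71762=2020873
5. interest=⌊2020873·33/10000⌋=6668; principal=78667-6668=71999; balance=2020873-71999=1948874
6. interest=⌊1948874·33/10000⌋=6431; principal=78667-6431=72236; balance=1948874-72236=1876638
7. interest=⌊1876638·33/10000⌋=6192; principal=78667-6192=72475; balance=1876638-72475=1804163
8. interest=⌊1804163·33/10000⌋=5953; principal=78667-5953=72714; balance=1804163-72714=1731449
9. interest=⌊1731449·33/10000⌋=5713; principal=78667-5713=72954; balance=1731449-72954=1658495
10. interest=⌊1658495·33/10000⌋=5473; principal=78667-5473=73194; balance=1658495-73194=1585301
11. interest=⌊1585301·33/10000⌋=5231; principal=78667-5231=73436; balance=1585301-73436=1511865
12. interest=⌊1511865·33/10000⌋=4989; principal=78667-4989=73678; balance=1511865-73678=1438187
13. interest=⌊1438187·33/10000⌋=4746; principal=78667-4746=73921; balance=1438187-73921=1364266
14. interest=⌊1364266·33/10000⌋=4502; principal=78667-4502=74165; balance=1364266-74165=1290101
15. interest=⌊1290101·33/10000⌋=4257; principal=78667-4257=74410; balance=1290101-74410=1215691
16. interest=⌊1215691·33/10000⌋=4011; principal=78667-4011=74656; balance=1215691-74656=1141035
17. interest=⌊1141035·33/10000⌋=3765; principal=78667-3765=74902; balance=1141035-74902=1066133
18. interest=⌊1066133·33/10000⌋=3518; principal=78667-3518=75149; balance=1066133-75149=990984
19. interest=⌊990984·33/10000⌋=3270; principal=78667-3270=75397; balance=990984-75397=915587
20. interest=⌊915587·33/10000⌋=3021; principal=78667-3021=75646; balance=915587-75646=839941
21. interest=⌊839941·33/10000⌋=2771; principal=78667-2771=75896; balance=839941-75896=764045
22. interest=⌊764045·33/10000⌋=2521; principal=78667-2521=76146; balance=764045-76146=687899
23. interest=⌊687899·33/10000⌋=2270; principal=78667-2270=76397; balance=687899-76397=611502
24. interest=⌊611502·33/10000⌋=2017; principal=78667-2017=76650; balance=611502-76650=534852
25. interest=⌊534852·33/10000⌋=1765; principal=78667-1765=76902; balance=534852-76902=457950
26. interest=⌊457950·33/10000⌋=1511; principal=78667-1511=77156; balance=457950-77156=380794
27. interest=⌊380794·33/10000⌋=1256; principal=78667-1256=77411; balance=380794-77411=303383
28. interest=⌊303383·33/10000⌋=1001; principal=78667-1001=77666; balance=303383-77666=225717
29. interest=⌊225717·33/10000⌋=744; principal=78667-744=77923; balance=225717-77923=147794
30. interest=⌊147794·33/10000⌋=487; principal=78667-487=78180; balance=147794-78180=69614

1 7611 71056 2235452
2 7376 71291 2164161
3 7141 71526 2092635
4 6905 71762 2020873
5 6668 71999 1948874
6 6431 72236 1876638
7 6192 72475 1804163
8 5953 72714 1731449
9 5713 72954 1658495
10 5473 73194 1585301
11 5231 73436 1511865
12 4989 73678 1438187
13 4746 73921 1364266
14 4502 74165 1290101
15 4257 74410 1215691
16 4011 74656 1141035
17 3765 74902 1066133
18 3518 75149 990984
19 3270 75397 915587
20 3021 75646 839941
21 2771 75896 764045
22 2521 76146 687899
23 2270 76397 611502
24 2017 76650 534852
25 1765 76902 457950
26 1511 77156 380794
27 1256 77411 303383
28 1001 77666 225717
29 744 77923 147794
30 487 78180 69614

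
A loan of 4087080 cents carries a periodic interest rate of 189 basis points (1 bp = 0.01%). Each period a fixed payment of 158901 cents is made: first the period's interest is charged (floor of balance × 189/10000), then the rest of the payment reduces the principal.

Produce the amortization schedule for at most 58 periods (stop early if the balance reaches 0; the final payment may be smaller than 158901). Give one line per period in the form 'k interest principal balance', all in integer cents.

1 77245 81656 4005424
2 75702 83199 3922225
3 74130 84771 3837454
4 72527 86374 3751080
5 70895 88006 3663074
6 69232 89669 3573405
7 67537 91364 3482041
8 65810 93091 3388950
9 64051 94850 3294100
10 62258 96643 3197457
11 60431 98470 3098987
12 58570 100331 2998656
13 56674 102227 2896429
14 54742 104159 2792270
15 52773 106128 2686142
16 50768 108133 2578009
17 48724 110177 2467832
18 46642 112259 2355573
19 44520 114381 2241192
20 42358 116543 2124649
21 40155 118746 2005903
22 37911 120990 1884913
23 35624 123277 1761636
24 33294 125607 1636029
25 30920 127981 1508048
26 28502 130399 1377649
27 26037 132864 1244785
28 23526 135375 1109410
29 20967 137934 971476
30 18360 140541 830935
31 15704 143197 687738
32 12998 145903 541835
33 10240 148661 393174
34 7430 151471 241703
35 4568 154333 87370
36 1651 87370 0

1. interest=⌊4087080·189/10000⌋=77245; principal=158901-77245=81656; balance=4087080-81656=4005424
2. interest=⌊4005424·189/10000⌋=75702; principal=158901-75702=83199; balance=4005424-83199=3922225
3. interest=⌊3922225·189/10000⌋=74130; principal=158901-74130=84771; balance=3922225-84771=3837454
4. interest=⌊3837454·189/10000⌋=72527; principal=158901-72527=86374; balance=3837454-86374=3751080
5. interest=⌊3751080·189/10000⌋=70895; principal=158901-70895=88006; balance=3751080-88006=3663074
6. interest=⌊3663074·189/10000⌋=69232; principal=158901-69232=89669; balance=3663074-89669=3573405
7. interest=⌊3573405·189/10000⌋=67537; principal=158901-67537=91364; balance=3573405-91364=3482041
8. interest=⌊3482041·189/10000⌋=65810; principal=158901-65810=93091; balance=3482041-93091=3388950
9. interest=⌊3388950·189/10000⌋=64051; principal=158901-64051=94850; balance=3388950-94850=3294100
10. interest=⌊3294100·189/10000⌋=62258; principal=158901-62258=96643; balance=3294100-96643=3197457
11. interest=⌊3197457·189/10000⌋=60431; principal=158901-60431=98470; balance=3197457-98470=3098987
12. interest=⌊3098987·189/10000⌋=58570; principal=158901-58570=100331; balance=3098987-100331=2998656
13. interest=⌊2998656·189/10000⌋=56674; principal=158901-56674=102227; balance=2998656-102227=2896429
14. interest=⌊2896429·189/10000⌋=54742; principal=158901-54742=104159; balance=2896429-104159=2792270
15. interest=⌊2792270·189/10000⌋=52773; principal=158901-52773=106128; balance=2792270-106128=2686142
16. interest=⌊2686142·189/10000⌋=50768; principal=158901-50768=108133; balance=2686142-108133=2578009
17. interest=⌊2578009·189/10000⌋=48724; principal=158901-48724=110177; balance=2578009-110177=2467832
18. interest=⌊2467832·189/10000⌋=46642; principal=158901-46642=112259; balance=2467832-112259=2355573
19. interest=⌊2355573·189/10000⌋=44520; principal=158901-44520=114381; balance=2355573-114381=2241192
20. interest=⌊2241192·189/10000⌋=42358; principal=158901-42358=116543; balance=2241192-116543=2124649
21. interest=⌊2124649·189/10000⌋=40155; principal=158901-40155=118746; balance=2124649-118746=2005903
22. interest=⌊2005903·189/10000⌋=37911; principal=158901-37911=120990; balance=2005903-120990=1884913
23. interest=⌊1884913·189/10000⌋=35624; principal=158901-35624=123277; balance=1884913-123277=1761636
24. interest=⌊1761636·189/10000⌋=33294; principal=158901-33294=125607; balance=1761636-125607=1636029
25. interest=⌊1636029·189/10000⌋=30920; principal=158901-30920=127981; balance=1636029-127981=1508048
26. interest=⌊1508048·189/10000⌋=28502; principal=158901-28502=130399; balance=1508048-130399=1377649
27. interest=⌊1377649·189/10000⌋=26037; principal=158901-26037=132864; balance=1377649-132864=1244785
28. interest=⌊1244785·189/10000⌋=23526; principal=158901-23526=135375; balance=1244785-135375=1109410
29. interest=⌊1109410·189/10000⌋=20967; principal=158901-20967=137934; balance=1109410-137934=971476
30. interest=⌊971476·189/10000⌋=18360; principal=158901-18360=140541; balance=971476-140541=830935
31. interest=⌊830935·189/10000⌋=15704; principal=158901-15704=143197; balance=830935-143197=687738
32. interest=⌊687738·189/10000⌋=12998; principal=158901-12998=145903; balance=687738-145903=541835
33. interest=⌊541835·189/10000⌋=10240; principal=158901-10240=148661; balance=541835-148661=393174
34. interest=⌊393174·189/10000⌋=7430; principal=158901-7430=151471; balance=393174-151471=241703
35. interest=⌊241703·189/10000⌋=4568; principal=158901-4568=154333; balance=241703-154333=87370
36. interest=⌊87370·189/10000⌋=1651; principal=min(158901-1651,87370)=87370; balance=87370-87370=0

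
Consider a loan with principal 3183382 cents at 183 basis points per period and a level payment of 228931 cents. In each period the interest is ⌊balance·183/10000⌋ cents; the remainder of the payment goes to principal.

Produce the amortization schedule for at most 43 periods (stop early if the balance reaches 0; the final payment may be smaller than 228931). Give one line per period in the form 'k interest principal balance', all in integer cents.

1 58255 170676 3012706
2 55132 173799 2838907
3 51951 176980 2661927
4 48713 180218 2481709
5 45415 183516 2298193
6 42056 186875 2111318
7 38637 190294 1921024
8 35154 193777 1727247
9 31608 197323 1529924
10 27997 200934 1328990
11 24320 204611 1124379
12 20576 208355 916024
13 16763 212168 703856
14 12880 216051 487805
15 8926 220005 267800
16 4900 224031 43769
17 800 43769 0

1. interest=⌊3183382·183/10000⌋=58255; principal=228931-58255=170676; balance=3183382-170676=3012706
2. interest=⌊3012706·183/10000⌋=55132; principal=228931-55132=173799; balance=3012706-173799=2838907
3. interest=⌊2838907·183/10000⌋=51951; principal=228931-51951=176980; balance=2838907-176980=2661927
4. interest=⌊2661927·183/10000⌋=48713; principal=228931-48713=180218; balance=2661927-180218=2481709
5. interest=⌊2481709·183/10000⌋=45415; principal=228931-45415=183516; balance=2481709-183516=2298193
6. interest=⌊2298193·183/10000⌋=42056; principal=228931-42056=186875; balance=2298193-186875=2111318
7. interest=⌊2111318·183/10000⌋=38637; principal=228931-38637=190294; balance=2111318-190294=1921024
8. interest=⌊1921024·183/10000⌋=35154; principal=228931-35154=193777; balance=1921024-193777=1727247
9. interest=⌊1727247·183/10000⌋=31608; principal=228931-31608=197323; balance=1727247-197323=1529924
10. interest=⌊1529924·183/10000⌋=27997; principal=228931-27997=200934; balance=1529924-200934=1328990
11. interest=⌊1328990·183/10000⌋=24320; principal=228931-24320=204611; balance=1328990-204611=1124379
12. interest=⌊1124379·183/10000⌋=20576; principal=228931-20576=208355; balance=1124379-208355=916024
13. interest=⌊916024·183/10000⌋=16763; principal=228931-16763=212168; balance=916024-212168=703856
14. interest=⌊703856·183/10000⌋=12880; principal=228931-12880=216051; balance=703856-216051=487805
15. interest=⌊487805·183/10000⌋=8926; principal=228931-8926=220005; balance=487805-220005=267800
16. interest=⌊267800·183/10000⌋=4900; principal=228931-4900=224031; balance=267800-224031=43769
17. interest=⌊43769·183/10000⌋=800; principal=min(228931-800,43769)=43769; balance=43769-43769=0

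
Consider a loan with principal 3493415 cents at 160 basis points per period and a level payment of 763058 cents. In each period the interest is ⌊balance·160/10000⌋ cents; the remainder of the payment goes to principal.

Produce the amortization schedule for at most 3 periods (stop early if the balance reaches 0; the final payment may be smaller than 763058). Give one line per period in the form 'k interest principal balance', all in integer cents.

1. interest=⌊3493415·160/10000⌋=55894; principal=763058-55894=707164; balance=3493415-707164=2786251
2. interest=⌊2786251·160/10000⌋=44580; principal=763058-44580=718478; balance=2786251-718478=2067773
3. interest=⌊2067773·160/10000⌋=33084; principal=763058-33084=729974; balance=2067773-729974=1337799

1 55894 707164 2786251
2 44580 718478 2067773
3 33084 729974 1337799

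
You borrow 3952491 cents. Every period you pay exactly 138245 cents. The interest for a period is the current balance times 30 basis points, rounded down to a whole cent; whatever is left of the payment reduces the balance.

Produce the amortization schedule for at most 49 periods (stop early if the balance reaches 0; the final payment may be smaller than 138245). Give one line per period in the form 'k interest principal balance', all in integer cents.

1 11857 126388 3826103
2 11478 126767 3699336
3 11098 127147 3572189
4 10716 127529 3444660
5 10333 127912 3316748
6 9950 128295 3188453
7 9565 128680 3059773
8 9179 129066 2930707
9 8792 129453 2801254
10 8403 129842 2671412
11 8014 130231 2541181
12 7623 130622 2410559
13 7231 131014 2279545
14 6838 131407 2148138
15 6444 131801 2016337
16 6049 132196 1884141
17 5652 132593 1751548
18 5254 132991 1618557
19 4855 133390 1485167
20 4455 133790 1351377
21 4054 134191 1217186
22 3651 134594 1082592
23 3247 134998 947594
24 2842 135403 812191
25 2436 135809 676382
26 2029 136216 540166
27 1620 136625 403541
28 1210 137035 266506
29 799 137446 129060
30 387 129060 0

1. interest=⌊3952491·30/10000⌋=11857; principal=138245-11857=126388; balance=3952491-126388=3826103
2. interest=⌊3826103·30/10000⌋=11478; principal=138245-11478=126767; balance=3826103-126767=3699336
3. interest=⌊3699336·30/10000⌋=11098; principal=138245-11098=127147; balance=3699336-127147=3572189
4. interest=⌊3572189·30/10000⌋=10716; principal=138245-10716=127529; balance=3572189-127529=3444660
5. interest=⌊3444660·30/10000⌋=10333; principal=138245-10333=127912; balance=3444660-127912=3316748
6. interest=⌊3316748·30/10000⌋=9950; principal=138245-9950=128295; balance=3316748-128295=3188453
7. interest=⌊3188453·30/10000⌋=9565; principal=138245-9565=128680; balance=3188453-128680=3059773
8. interest=⌊3059773·30/10000⌋=9179; principal=138245-9179=129066; balance=3059773-129066=2930707
9. interest=⌊2930707·30/10000⌋=8792; principal=138245-8792=129453; balance=2930707-129453=2801254
10. interest=⌊2801254·30/10000⌋=8403; principal=138245-8403=129842; balance=2801254-129842=2671412
11. interest=⌊2671412·30/10000⌋=8014; principal=138245-8014=130231; balance=2671412-130231=2541181
12. interest=⌊2541181·30/10000⌋=7623; principal=138245-7623=130622; balance=2541181-130622=2410559
13. interest=⌊2410559·30/10000⌋=7231; principal=138245-7231=131014; balance=2410559-131014=2279545
14. interest=⌊2279545·30/10000⌋=6838; principal=138245-6838=131407; balance=2279545-131407=2148138
15. interest=⌊2148138·30/10000⌋=6444; principal=138245-6444=131801; balance=2148138-131801=2016337
16. interest=⌊2016337·30/10000⌋=6049; principal=138245-6049=132196; balance=2016337-132196=1884141
17. interest=⌊1884141·30/10000⌋=5652; principal=138245-5652=132593; balance=1884141-132593=1751548
18. interest=⌊1751548·30/10000⌋=5254; principal=138245-5254=132991; balance=1751548-132991=1618557
19. interest=⌊1618557·30/10000⌋=4855; principal=138245-4855=133390; balance=1618557-133390=1485167
20. interest=⌊1485167·30/10000⌋=4455; principal=138245-4455=133790; balance=1485167-133790=1351377
21. interest=⌊1351377·30/10000⌋=4054; principal=138245-4054=134191; balance=1351377-134191=1217186
22. interest=⌊1217186·30/10000⌋=3651; principal=138245-3651=134594; balance=1217186-134594=1082592
23. interest=⌊1082592·30/10000⌋=3247; principal=138245-3247=134998; balance=1082592-134998=947594
24. interest=⌊947594·30/10000⌋=2842; principal=138245-2842=135403; balance=947594-135403=812191
25. interest=⌊812191·30/10000⌋=2436; principal=138245-2436=135809; balance=812191-135809=676382
26. interest=⌊676382·30/10000⌋=2029; principal=138245-2029=136216; balance=676382-136216=540166
27. interest=⌊540166·30/10000⌋=1620; principal=138245-1620=136625; balance=540166-136625=403541
28. interest=⌊403541·30/10000⌋=1210; principal=138245-1210=137035; balance=403541-137035=266506
29. interest=⌊266506·30/10000⌋=799; principal=138245-799=137446; balance=266506-137446=129060
30. interest=⌊129060·30/10000⌋=387; principal=min(138245-387,129060)=129060; balance=129060-129060=0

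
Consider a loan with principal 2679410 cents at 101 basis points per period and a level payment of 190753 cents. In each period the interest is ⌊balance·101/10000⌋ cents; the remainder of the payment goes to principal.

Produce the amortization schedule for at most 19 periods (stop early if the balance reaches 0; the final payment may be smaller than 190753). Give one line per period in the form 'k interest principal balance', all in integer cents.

1 27062 163691 2515719
2 25408 165345 2350374
3 23738 167015 2183359
4 22051 168702 2014657
5 20348 170405 1844252
6 18626 172127 1672125
7 16888 173865 1498260
8 15132 175621 1322639
9 13358 177395 1145244
10 11566 179187 966057
11 9757 180996 785061
12 7929 182824 602237
13 6082 184671 417566
14 4217 186536 231030
15 2333 188420 42610
16 430 42610 0

1. interest=⌊2679410·101/10000⌋=27062; principal=190753-27062=163691; balance=2679410-163691=2515719
2. interest=⌊2515719·101/10000⌋=25408; principal=190753-25408=165345; balance=2515719-165345=2350374
3. interest=⌊2350374·101/10000⌋=23738; principal=190753-23738=167015; balance=2350374-167015=2183359
4. interest=⌊2183359·101/10000⌋=22051; principal=190753-22051=168702; balance=2183359-168702=2014657
5. interest=⌊2014657·101/10000⌋=20348; principal=190753-20348=170405; balance=2014657-170405=1844252
6. interest=⌊1844252·101/10000⌋=18626; principal=190753-18626=172127; balance=1844252-172127=1672125
7. interest=⌊1672125·101/10000⌋=16888; principal=190753-16888=173865; balance=1672125-173865=1498260
8. interest=⌊1498260·101/10000⌋=15132; principal=190753-15132=175621; balance=1498260-175621=1322639
9. interest=⌊1322639·101/10000⌋=13358; principal=190753-13358=177395; balance=1322639-177395=1145244
10. interest=⌊1145244·101/10000⌋=11566; principal=190753-11566=179187; balance=1145244-179187=966057
11. interest=⌊966057·101/10000⌋=9757; principal=190753-9757=180996; balance=966057-180996=785061
12. interest=⌊785061·101/10000⌋=7929; principal=190753-7929=182824; balance=785061-182824=602237
13. interest=⌊602237·101/10000⌋=6082; principal=190753-6082=184671; balance=602237-184671=417566
14. interest=⌊417566·101/10000⌋=4217; principal=190753-4217=186536; balance=417566-186536=231030
15. interest=⌊231030·101/10000⌋=2333; principal=190753-2333=188420; balance=231030-188420=42610
16. interest=⌊42610·101/10000⌋=430; principal=min(190753-430,42610)=42610; balance=42610-42610=0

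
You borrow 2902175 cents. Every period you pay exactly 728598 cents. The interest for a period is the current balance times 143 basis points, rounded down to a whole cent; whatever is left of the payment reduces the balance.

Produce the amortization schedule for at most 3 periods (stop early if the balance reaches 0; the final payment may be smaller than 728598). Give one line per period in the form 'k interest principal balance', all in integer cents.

1 41501 687097 2215078
2 31675 696923 1518155
3 21709 706889 811266

1. interest=⌊2902175·143/10000⌋=41501; principal=728598-41501=687097; balance=2902175-687097=2215078
2. interest=⌊2215078·143/10000⌋=31675; principal=728598-31675=696923; balance=2215078-696923=1518155
3. interest=⌊1518155·143/10000⌋=21709; principal=728598-21709=706889; balance=1518155-706889=811266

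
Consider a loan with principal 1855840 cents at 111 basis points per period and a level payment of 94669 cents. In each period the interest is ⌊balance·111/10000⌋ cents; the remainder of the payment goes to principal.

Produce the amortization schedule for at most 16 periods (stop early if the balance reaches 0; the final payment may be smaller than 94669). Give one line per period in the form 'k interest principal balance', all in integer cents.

1 20599 74070 1781770
2 19777 74892 1706878
3 18946 75723 1631155
4 18105 76564 1554591
5 17255 77414 1477177
6 16396 78273 1398904
7 15527 79142 1319762
8 14649 80020 1239742
9 13761 80908 1158834
10 12863 81806 1077028
11 11955 82714 994314
12 11036 83633 910681
13 10108 84561 826120
14 9169 85500 740620
15 8220 86449 654171
16 7261 87408 566763

1. interest=⌊1855840·111/10000⌋=20599; principal=94669-20599=74070; balance=1855840-74070=1781770
2. interest=⌊1781770·111/10000⌋=19777; principal=94669-19777=74892; balance=1781770-74892=1706878
3. interest=⌊1706878·111/10000⌋=18946; principal=94669-18946=75723; balance=1706878-75723=1631155
4. interest=⌊1631155·111/10000⌋=18105; principal=94669-18105=76564; balance=1631155-76564=1554591
5. interest=⌊1554591·111/10000⌋=17255; principal=94669-17255=77414; balance=1554591-77414=1477177
6. interest=⌊1477177·111/10000⌋=16396; principal=94669-16396=78273; balance=1477177-78273=1398904
7. interest=⌊1398904·111/10000⌋=15527; principal=94669-15527=79142; balance=1398904-79142=1319762
8. interest=⌊1319762·111/10000⌋=14649; principal=94669-14649=80020; balance=1319762-80020=1239742
9. interest=⌊1239742·111/10000⌋=13761; principal=94669-13761=80908; balance=1239742-80908=1158834
10. interest=⌊1158834·111/10000⌋=12863; principal=94669-12863=81806; balance=1158834-81806=1077028
11. interest=⌊1077028·111/10000⌋=11955; principal=94669-11955=82714; balance=1077028-82714=994314
12. interest=⌊994314·111/10000⌋=11036; principal=94669-11036=83633; balance=994314-83633=910681
13. interest=⌊910681·111/10000⌋=10108; principal=94669-10108=84561; balance=910681-84561=826120
14. interest=⌊826120·111/10000⌋=9169; principal=94669-9169=85500; balance=826120-85500=740620
15. interest=⌊740620·111/10000⌋=8220; principal=94669-8220=86449; balance=740620-86449=654171
16. interest=⌊654171·111/10000⌋=7261; principal=94669-7261=87408; balance=654171-87408=566763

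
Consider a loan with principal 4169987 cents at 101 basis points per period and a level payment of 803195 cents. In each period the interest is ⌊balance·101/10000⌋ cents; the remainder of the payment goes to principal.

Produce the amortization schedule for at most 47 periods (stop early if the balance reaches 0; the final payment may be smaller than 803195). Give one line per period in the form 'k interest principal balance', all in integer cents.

1 42116 761079 3408908
2 34429 768766 2640142
3 26665 776530 1863612
4 18822 784373 1079239
5 10900 792295 286944
6 2898 286944 0

1. interest=⌊4169987·101/10000⌋=42116; principal=803195-42116=761079; balance=4169987-761079=3408908
2. interest=⌊3408908·101/10000⌋=34429; principal=803195-34429=768766; balance=3408908-768766=2640142
3. interest=⌊2640142·101/10000⌋=26665; principal=803195-26665=776530; balance=2640142-776530=1863612
4. interest=⌊1863612·101/10000⌋=18822; principal=803195-18822=784373; balance=1863612-784373=1079239
5. interest=⌊1079239·101/10000⌋=10900; principal=803195-10900=792295; balance=1079239-792295=286944
6. interest=⌊286944·101/10000⌋=2898; principal=min(803195-2898,286944)=286944; balance=286944-286944=0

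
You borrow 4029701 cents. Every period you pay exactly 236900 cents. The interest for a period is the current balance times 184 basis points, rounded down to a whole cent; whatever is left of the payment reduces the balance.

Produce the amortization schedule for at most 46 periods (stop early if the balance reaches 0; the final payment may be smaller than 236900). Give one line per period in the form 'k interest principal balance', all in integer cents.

1 74146 162754 3866947
2 71151 165749 3701198
3 68102 168798 3532400
4 64996 171904 3360496
5 61833 175067 3185429
6 58611 178289 3007140
7 55331 181569 2825571
8 51990 184910 2640661
9 48588 188312 2452349
10 45123 191777 2260572
11 41594 195306 2065266
12 38000 198900 1866366
13 34341 202559 1663807
14 30614 206286 1457521
15 26818 210082 1247439
16 22952 213948 1033491
17 19016 217884 815607
18 15007 221893 593714
19 10924 225976 367738
20 6766 230134 137604
21 2531 137604 0

1. interest=⌊4029701·184/10000⌋=74146; principal=236900-74146=162754; balance=4029701-162754=3866947
2. interest=⌊3866947·184/10000⌋=71151; principal=236900-71151=165749; balance=3866947-165749=3701198
3. interest=⌊3701198·184/10000⌋=68102; principal=236900-68102=168798; balance=3701198-168798=3532400
4. interest=⌊3532400·184/10000⌋=64996; principal=236900-64996=171904; balance=3532400-171904=3360496
5. interest=⌊3360496·184/10000⌋=61833; principal=236900-61833=175067; balance=3360496-175067=3185429
6. interest=⌊3185429·184/10000⌋=58611; principal=236900-58611=178289; balance=3185429-178289=3007140
7. interest=⌊3007140·184/10000⌋=55331; principal=236900-55331=181569; balance=3007140-181569=2825571
8. interest=⌊2825571·184/10000⌋=51990; principal=236900-51990=184910; balance=2825571-184910=2640661
9. interest=⌊2640661·184/10000⌋=48588; principal=236900-48588=188312; balance=2640661-188312=2452349
10. interest=⌊2452349·184/10000⌋=45123; principal=236900-45123=191777; balance=2452349-191777=2260572
11. interest=⌊2260572·184/10000⌋=41594; principal=236900-41594=195306; balance=2260572-195306=2065266
12. interest=⌊2065266·184/10000⌋=38000; principal=236900-38000=198900; balance=2065266-198900=1866366
13. interest=⌊1866366·184/10000⌋=34341; principal=236900-34341=202559; balance=1866366-202559=1663807
14. interest=⌊1663807·184/10000⌋=30614; principal=236900-30614=206286; balance=1663807-206286=1457521
15. interest=⌊1457521·184/10000⌋=26818; principal=236900-26818=210082; balance=1457521-210082=1247439
16. interest=⌊1247439·184/10000⌋=22952; principal=236900-22952=213948; balance=1247439-213948=1033491
17. interest=⌊1033491·184/10000⌋=19016; principal=236900-19016=217884; balance=1033491-217884=815607
18. interest=⌊815607·184/10000⌋=15007; principal=236900-15007=221893; balance=815607-221893=593714
19. interest=⌊593714·184/10000⌋=10924; principal=236900-10924=225976; balance=593714-225976=367738
20. interest=⌊367738·184/10000⌋=6766; principal=236900-6766=230134; balance=367738-230134=137604
21. interest=⌊137604·184/10000⌋=2531; principal=min(236900-2531,137604)=137604; balance=137604-137604=0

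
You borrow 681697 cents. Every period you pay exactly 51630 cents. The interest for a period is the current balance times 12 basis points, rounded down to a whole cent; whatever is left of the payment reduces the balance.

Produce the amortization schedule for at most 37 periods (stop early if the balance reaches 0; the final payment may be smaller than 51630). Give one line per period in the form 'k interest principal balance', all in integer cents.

1. interest=⌊681697·12/10000⌋=818; principal=51630-818=50812; balance=681697-50812=630885
2. interest=⌊630885·12/10000⌋=757; principal=51630-757=50873; balance=630885-50873=580012
3. interest=⌊580012·12/10000⌋=696; principal=51630-696=50934; balance=580012-50934=529078
4. interest=⌊529078·12/10000⌋=634; principal=51630-634=50996; balance=529078-50996=478082
5. interest=⌊478082·12/10000⌋=573; principal=51630-573=51057; balance=478082-51057=427025
6. interest=⌊427025·12/10000⌋=512; principal=51630-512=51118; balance=427025-51118=375907
7. interest=⌊375907·12/10000⌋=451; principal=51630-451=51179; balance=375907-51179=324728
8. interest=⌊324728·12/10000⌋=389; principal=51630-389=51241; balance=324728-51241=273487
9. interest=⌊273487·12/10000⌋=328; principal=51630-328=51302; balance=273487-51302=222185
10. interest=⌊222185·12/10000⌋=266; principal=51630-266=51364; balance=222185-51364=170821
11. interest=⌊170821·12/10000⌋=204; principal=51630-204=51426; balance=170821-51426=119395
12. interest=⌊119395·12/10000⌋=143; principal=51630-143=51487; balance=119395-51487=67908
13. interest=⌊67908·12/10000⌋=81; principal=51630-81=51549; balance=67908-51549=16359
14. interest=⌊16359·12/10000⌋=19; principal=min(51630-19,16359)=16359; balance=16359-16359=0

1 818 50812 630885
2 757 50873 580012
3 696 50934 529078
4 634 50996 478082
5 573 51057 427025
6 512 51118 375907
7 451 51179 324728
8 389 51241 273487
9 328 51302 222185
10 266 51364 170821
11 204 51426 119395
12 143 51487 67908
13 81 51549 16359
14 19 16359 0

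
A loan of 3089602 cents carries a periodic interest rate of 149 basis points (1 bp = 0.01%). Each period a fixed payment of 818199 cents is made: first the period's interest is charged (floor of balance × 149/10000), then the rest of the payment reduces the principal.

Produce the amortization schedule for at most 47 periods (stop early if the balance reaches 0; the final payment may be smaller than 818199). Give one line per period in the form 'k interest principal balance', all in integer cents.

1 46035 772164 2317438
2 34529 783670 1533768
3 22853 795346 738422
4 11002 738422 0

1. interest=⌊3089602·149/10000⌋=46035; principal=818199-46035=772164; balance=3089602-772164=2317438
2. interest=⌊2317438·149/10000⌋=34529; principal=818199-34529=783670; balance=2317438-783670=1533768
3. interest=⌊1533768·149/10000⌋=22853; principal=818199-22853=795346; balance=1533768-795346=738422
4. interest=⌊738422·149/10000⌋=11002; principal=min(818199-11002,738422)=738422; balance=738422-738422=0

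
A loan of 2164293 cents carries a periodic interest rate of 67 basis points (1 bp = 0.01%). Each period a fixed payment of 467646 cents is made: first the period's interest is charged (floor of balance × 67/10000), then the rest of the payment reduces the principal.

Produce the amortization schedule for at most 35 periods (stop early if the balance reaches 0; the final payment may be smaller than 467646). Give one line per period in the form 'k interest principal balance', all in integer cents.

1. interest=⌊2164293·67/10000⌋=14500; principal=467646-14500=453146; balance=2164293-453146=1711147
2. interest=⌊1711147·67/10000⌋=11464; principal=467646-11464=456182; balance=1711147-456182=1254965
3. interest=⌊1254965·67/10000⌋=8408; principal=467646-8408=459238; balance=1254965-459238=795727
4. interest=⌊795727·67/10000⌋=5331; principal=467646-5331=462315; balance=795727-462315=333412
5. interest=⌊333412·67/10000⌋=2233; principal=min(467646-2233,333412)=333412; balance=333412-333412=0

1 14500 453146 1711147
2 11464 456182 1254965
3 8408 459238 795727
4 5331 462315 333412
5 2233 333412 0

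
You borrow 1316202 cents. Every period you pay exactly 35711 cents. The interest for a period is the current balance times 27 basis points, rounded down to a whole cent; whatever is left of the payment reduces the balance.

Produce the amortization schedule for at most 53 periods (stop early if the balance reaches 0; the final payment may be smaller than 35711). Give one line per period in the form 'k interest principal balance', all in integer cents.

1. interest=⌊1316202·27/10000⌋=3553; principal=35711-3553=32158; balance=1316202-32158=1284044
2. interest=⌊1284044·27/10000⌋=3466; principal=35711-3466=32245; balance=1284044-32245=1251799
3. interest=⌊1251799·27/10000⌋=3379; principal=35711-3379=32332; balance=1251799-32332=1219467
4. interest=⌊1219467·27/10000⌋=3292; principal=35711-3292=32419; balance=1219467-32419=1187048
5. interest=⌊1187048·27/10000⌋=3205; principal=35711-3205=32506; balance=1187048-32506=1154542
6. interest=⌊1154542·27/10000⌋=3117; principal=35711-3117=32594; balance=1154542-32594=1121948
7. interest=⌊1121948·27/10000⌋=3029; principal=35711-3029=32682; balance=1121948-32682=1089266
8. interest=⌊1089266·27/10000⌋=2941; principal=35711-2941=32770; balance=1089266-32770=1056496
9. interest=⌊1056496·27/10000⌋=2852; principal=35711-2852=32859; balance=1056496-32859=1023637
10. interest=⌊1023637·27/10000⌋=2763; principal=35711-2763=32948; balance=1023637-32948=990689
11. interest=⌊990689·27/10000⌋=2674; principal=35711-2674=33037; balance=990689-33037=957652
12. interest=⌊957652·27/10000⌋=2585; principal=35711-2585=33126; balance=957652-33126=924526
13. interest=⌊924526·27/10000⌋=2496; principal=35711-2496=33215; balance=924526-33215=891311
14. interest=⌊891311·27/10000⌋=2406; principal=35711-2406=33305; balance=891311-33305=858006
15. interest=⌊858006·27/10000⌋=2316; principal=35711-2316=33395; balance=858006-33395=824611
16. interest=⌊824611·27/10000⌋=2226; principal=35711-2226=33485; balance=824611-33485=791126
17. interest=⌊791126·27/10000⌋=2136; principal=35711-2136=33575; balance=791126-33575=757551
18. interest=⌊757551·27/10000⌋=2045; principal=35711-2045=33666; balance=757551-33666=723885
19. interest=⌊723885·27/10000⌋=1954; principal=35711-1954=33757; balance=723885-33757=690128
20. interest=⌊690128·27/10000⌋=1863; principal=35711-1863=33848; balance=690128-33848=656280
21. interest=⌊656280·27/10000⌋=1771; principal=35711-1771=33940; balance=656280-33940=622340
22. interest=⌊622340·27/10000⌋=1680; principal=35711-1680=34031; balance=622340-34031=588309
23. interest=⌊588309·27/10000⌋=1588; principal=35711-1588=34123; balance=588309-34123=554186
24. interest=⌊554186·27/10000⌋=1496; principal=35711-1496=34215; balance=554186-34215=519971
25. interest=⌊519971·27/10000⌋=1403; principal=35711-1403=34308; balance=519971-34308=485663
26. interest=⌊485663·27/10000⌋=1311; principal=35711-1311=34400; balance=485663-34400=451263
27. interest=⌊451263·27/10000⌋=1218; principal=35711-1218=34493; balance=451263-34493=416770
28. interest=⌊416770·27/10000⌋=1125; principal=35711-1125=34586; balance=416770-34586=382184
29. interest=⌊382184·27/10000⌋=1031; principal=35711-1031=34680; balance=382184-34680=347504
30. interest=⌊347504·27/10000⌋=938; principal=35711-938=34773; balance=347504-34773=312731
31. interest=⌊312731·27/10000⌋=844; principal=35711-844=34867; balance=312731-34867=277864
32. interest=⌊277864·27/10000⌋=750; principal=35711-750=34961; balance=277864-34961=242903
33. interest=⌊242903·27/10000⌋=655; principal=35711-655=35056; balance=242903-35056=207847
34. interest=⌊207847·27/10000⌋=561; principal=35711-561=35150; balance=207847-35150=172697
35. interest=⌊172697·27/10000⌋=466; principal=35711-466=35245; balance=172697-35245=137452
36. interest=⌊137452·27/10000⌋=371; principal=35711-371=35340; balance=137452-35340=102112
37. interest=⌊102112·27/10000⌋=275; principal=35711-275=35436; balance=102112-35436=66676
38. interest=⌊66676·27/10000⌋=180; principal=35711-180=35531; balance=66676-35531=31145
39. interest=⌊31145·27/10000⌋=84; principal=min(35711-84,31145)=31145; balance=31145-31145=0

1 3553 32158 1284044
2 3466 32245 1251799
3 3379 32332 1219467
4 3292 32419 1187048
5 3205 32506 1154542
6 3117 32594 1121948
7 3029 32682 1089266
8 2941 32770 1056496
9 2852 32859 1023637
10 2763 32948 990689
11 2674 33037 957652
12 2585 33126 924526
13 2496 33215 891311
14 2406 33305 858006
15 2316 33395 824611
16 2226 33485 791126
17 2136 33575 757551
18 2045 33666 723885
19 1954 33757 690128
20 1863 33848 656280
21 1771 33940 622340
22 1680 34031 588309
23 1588 34123 554186
24 1496 34215 519971
25 1403 34308 485663
26 1311 34400 451263
27 1218 34493 416770
28 1125 34586 382184
29 1031 34680 347504
30 938 34773 312731
31 844 34867 277864
32 750 34961 242903
33 655 35056 207847
34 561 35150 172697
35 466 35245 137452
36 371 35340 102112
37 275 35436 66676
38 180 35531 31145
39 84 31145 0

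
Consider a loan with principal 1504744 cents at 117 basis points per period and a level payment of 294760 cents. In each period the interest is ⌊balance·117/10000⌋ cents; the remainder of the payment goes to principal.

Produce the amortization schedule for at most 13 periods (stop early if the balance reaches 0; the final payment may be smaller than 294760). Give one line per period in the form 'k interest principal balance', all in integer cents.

1 17605 277155 1227589
2 14362 280398 947191
3 11082 283678 663513
4 7763 286997 376516
5 4405 290355 86161
6 1008 86161 0

1. interest=⌊1504744·117/10000⌋=17605; principal=294760-17605=277155; balance=1504744-277155=1227589
2. interest=⌊1227589·117/10000⌋=14362; principal=294760-14362=280398; balance=1227589-280398=947191
3. interest=⌊947191·117/10000⌋=11082; principal=294760-11082=283678; balance=947191-283678=663513
4. interest=⌊663513·117/10000⌋=7763; principal=294760-7763=286997; balance=663513-286997=376516
5. interest=⌊376516·117/10000⌋=4405; principal=294760-4405=290355; balance=376516-290355=86161
6. interest=⌊86161·117/10000⌋=1008; principal=min(294760-1008,86161)=86161; balance=86161-86161=0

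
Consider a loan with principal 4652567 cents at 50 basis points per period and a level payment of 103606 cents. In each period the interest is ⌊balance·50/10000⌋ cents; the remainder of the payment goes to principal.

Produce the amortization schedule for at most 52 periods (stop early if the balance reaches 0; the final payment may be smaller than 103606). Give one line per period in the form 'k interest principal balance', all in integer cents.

1. interest=⌊4652567·50/10000⌋=23262; principal=103606-23262=80344; balance=4652567-80344=4572223
2. interest=⌊4572223·50/10000⌋=22861; principal=103606-22861=80745; balance=4572223-80745=4491478
3. interest=⌊4491478·50/10000⌋=22457; principal=103606-22457=81149; balance=4491478-81149=4410329
4. interest=⌊4410329·50/10000⌋=22051; principal=103606-22051=81555; balance=4410329-81555=4328774
5. interest=⌊4328774·50/10000⌋=21643; principal=103606-21643=81963; balance=4328774-81963=4246811
6. interest=⌊4246811·50/10000⌋=21234; principal=103606-21234=82372; balance=4246811-82372=4164439
7. interest=⌊4164439·50/10000⌋=20822; principal=103606-20822=82784; balance=4164439-82784=4081655
8. interest=⌊4081655·50/10000⌋=20408; principal=103606-20408=83198; balance=4081655-83198=3998457
9. interest=⌊3998457·50/10000⌋=19992; principal=103606-19992=83614; balance=3998457-83614=3914843
10. interest=⌊3914843·50/10000⌋=19574; principal=103606-19574=84032; balance=3914843-84032=3830811
11. interest=⌊3830811·50/10000⌋=19154; principal=103606-19154=84452; balance=3830811-84452=3746359
12. interest=⌊3746359·50/10000⌋=18731; principal=103606-18731=84875; balance=3746359-84875=3661484
13. interest=⌊3661484·50/10000⌋=18307; principal=103606-18307=85299; balance=3661484-85299=3576185
14. interest=⌊3576185·50/10000⌋=17880; principal=103606-17880=85726; balance=3576185-85726=3490459
15. interest=⌊3490459·50/10000⌋=17452; principal=103606-17452=86154; balance=3490459-86154=3404305
16. interest=⌊3404305·50/10000⌋=17021; principal=103606-17021=86585; balance=3404305-86585=3317720
17. interest=⌊3317720·50/10000⌋=16588; principal=103606-16588=87018; balance=3317720-87018=3230702
18. interest=⌊3230702·50/10000⌋=16153; principal=103606-16153=87453; balance=3230702-87453=3143249
19. interest=⌊3143249·50/10000⌋=15716; principal=103606-15716=87890; balance=3143249-87890=3055359
20. interest=⌊3055359·50/10000⌋=15276; principal=103606-15276=88330; balance=3055359-88330=2967029
21. interest=⌊2967029·50/10000⌋=14835; principal=103606-14835=88771; balance=2967029-88771=2878258
22. interest=⌊2878258·50/10000⌋=14391; principal=103606-14391=89215; balance=2878258-89215=2789043
23. interest=⌊2789043·50/10000⌋=13945; principal=103606-13945=89661; balance=2789043-89661=2699382
24. interest=⌊2699382·50/10000⌋=13496; principal=103606-13496=90110; balance=2699382-90110=2609272
25. interest=⌊2609272·50/10000⌋=13046; principal=103606-13046=90560; balance=2609272-90560=2518712
26. interest=⌊2518712·50/10000⌋=12593; principal=103606-12593=91013; balance=2518712-91013=2427699
27. interest=⌊2427699·50/10000⌋=12138; principal=103606-12138=91468; balance=2427699-91468=2336231
28. interest=⌊2336231·50/10000⌋=11681; principal=103606-11681=91925; balance=2336231-91925=2244306
29. interest=⌊2244306·50/10000⌋=11221; principal=103606-11221=92385; balance=2244306-92385=2151921
30. interest=⌊2151921·50/10000⌋=10759; principal=103606-10759=92847; balance=2151921-92847=2059074
31. interest=⌊2059074·50/10000⌋=10295; principal=103606-10295=93311; balance=2059074-93311=1965763
32. interest=⌊1965763·50/10000⌋=9828; principal=103606-9828=93778; balance=1965763-93778=1871985
33. interest=⌊1871985·50/10000⌋=9359; principal=103606-9359=94247; balance=1871985-94247=1777738
34. interest=⌊1777738·50/10000⌋=8888; principal=103606-8888=94718; balance=1777738-94718=1683020
35. interest=⌊1683020·50/10000⌋=8415; principal=103606-8415=95191; balance=1683020-95191=1587829
36. interest=⌊1587829·50/10000⌋=7939; principal=103606-7939=95667; balance=1587829-95667=1492162
37. interest=⌊1492162·50/10000⌋=7460; principal=103606-7460=96146; balance=1492162-96146=1396016
38. interest=⌊1396016·50/10000⌋=6980; principal=103606-6980=96626; balance=1396016-96626=1299390
39. interest=⌊1299390·50/10000⌋=6496; principal=103606-6496=97110; balance=1299390-97110=1202280
40. interest=⌊1202280·50/10000⌋=6011; principal=103606-6011=97595; balance=1202280-97595=1104685
41. interest=⌊1104685·50/10000⌋=5523; principal=103606-5523=98083; balance=1104685-98083=1006602
42. interest=⌊1006602·50/10000⌋=5033; principal=103606-5033=98573; balance=1006602-98573=908029
43. interest=⌊908029·50/10000⌋=4540; principal=103606-4540=99066; balance=908029-99066=808963
44. interest=⌊808963·50/10000⌋=4044; principal=103606-4044=99562; balance=808963-99562=709401
45. interest=⌊709401·50/10000⌋=3547; principal=103606-3547=100059; balance=709401-100059=609342
46. interest=⌊609342·50/10000⌋=3046; principal=103606-3046=100560; balance=609342-100560=508782
47. interest=⌊508782·50/10000⌋=2543; principal=103606-2543=101063; balance=508782-101063=407719
48. interest=⌊407719·50/10000⌋=2038; principal=103606-2038=101568; balance=407719-101568=306151
49. interest=⌊306151·50/10000⌋=1530; principal=103606-1530=102076; balance=306151-102076=204075
50. interest=⌊204075·50/10000⌋=1020; principal=103606-1020=102586; balance=204075-102586=101489
51. interest=⌊101489·50/10000⌋=507; principal=min(103606-507,101489)=101489; balance=101489-101489=0

1 23262 80344 4572223
2 22861 80745 4491478
3 22457 81149 4410329
4 22051 81555 4328774
5 21643 81963 4246811
6 21234 82372 4164439
7 20822 82784 4081655
8 20408 83198 3998457
9 19992 83614 3914843
10 19574 84032 3830811
11 19154 84452 3746359
12 18731 84875 3661484
13 18307 85299 3576185
14 17880 85726 3490459
15 17452 86154 3404305
16 17021 86585 3317720
17 16588 87018 3230702
18 16153 87453 3143249
19 15716 87890 3055359
20 15276 88330 2967029
21 14835 88771 2878258
22 14391 89215 2789043
23 13945 89661 2699382
24 13496 90110 2609272
25 13046 90560 2518712
26 12593 91013 2427699
27 12138 91468 2336231
28 11681 91925 2244306
29 11221 92385 2151921
30 10759 92847 2059074
31 10295 93311 1965763
32 9828 93778 1871985
33 9359 94247 1777738
34 8888 94718 1683020
35 8415 95191 1587829
36 7939 95667 1492162
37 7460 96146 1396016
38 6980 96626 1299390
39 6496 97110 1202280
40 6011 97595 1104685
41 5523 98083 1006602
42 5033 98573 908029
43 4540 99066 808963
44 4044 99562 709401
45 3547 100059 609342
46 3046 100560 508782
47 2543 101063 407719
48 2038 101568 306151
49 1530 102076 204075
50 1020 102586 101489
51 507 101489 0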